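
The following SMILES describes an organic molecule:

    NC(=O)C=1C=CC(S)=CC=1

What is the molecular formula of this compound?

C7H7NOS

Walk through each heavy atom and fill implicit hydrogens from standard valence (C 4, N 3, O 2, S 2, halogen 1):
  atom 1: N, bond orders sum to 1 (valence 3) → 2 H
  atom 2: C, bond orders sum to 4 (valence 4) → 0 H
  atom 3: O, bond orders sum to 2 (valence 2) → 0 H
  atom 4: C, bond orders sum to 4 (valence 4) → 0 H
  atom 5: C, bond orders sum to 3 (valence 4) → 1 H
  atom 6: C, bond orders sum to 3 (valence 4) → 1 H
  atom 7: C, bond orders sum to 4 (valence 4) → 0 H
  atom 8: S, bond orders sum to 1 (valence 2) → 1 H
  atom 9: C, bond orders sum to 3 (valence 4) → 1 H
  atom 10: C, bond orders sum to 3 (valence 4) → 1 H
Totals → C:7, H:7, N:1, O:1, S:1.
In Hill order: C7H7NOS.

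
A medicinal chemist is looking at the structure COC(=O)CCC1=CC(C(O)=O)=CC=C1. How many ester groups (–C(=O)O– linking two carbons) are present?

1

The ester motif appears at heavy-atom position 3 in the SMILES.
Other groups present: 1 carboxylic acid.
Ester count: 1.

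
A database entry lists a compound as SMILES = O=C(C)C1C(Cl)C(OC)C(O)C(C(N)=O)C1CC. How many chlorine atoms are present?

Scan the SMILES for Cl atoms (remember two-letter symbols like Cl and Br are single atoms).
Chlorine count: 1.

1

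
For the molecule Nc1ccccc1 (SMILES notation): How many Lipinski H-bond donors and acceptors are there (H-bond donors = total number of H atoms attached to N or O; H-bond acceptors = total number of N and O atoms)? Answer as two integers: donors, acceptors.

2, 1

Donors: find every N or O and count the H atoms it carries.
  atom 1 (N): bond orders sum to 1 → 2 H
Lipinski HBD = 2.
Acceptors: N atoms = 1, O atoms = 0 → HBA = 1.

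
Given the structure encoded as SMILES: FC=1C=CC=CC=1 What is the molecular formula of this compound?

Walk through each heavy atom and fill implicit hydrogens from standard valence (C 4, N 3, O 2, S 2, halogen 1):
  atom 1: F (halogen, monovalent) → 0 H
  atom 2: C, bond orders sum to 4 (valence 4) → 0 H
  atom 3: C, bond orders sum to 3 (valence 4) → 1 H
  atom 4: C, bond orders sum to 3 (valence 4) → 1 H
  atom 5: C, bond orders sum to 3 (valence 4) → 1 H
  atom 6: C, bond orders sum to 3 (valence 4) → 1 H
  atom 7: C, bond orders sum to 3 (valence 4) → 1 H
Totals → C:6, H:5, F:1.
In Hill order: C6H5F.

C6H5F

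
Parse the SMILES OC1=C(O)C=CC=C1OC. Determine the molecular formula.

Walk through each heavy atom and fill implicit hydrogens from standard valence (C 4, N 3, O 2, S 2, halogen 1):
  atom 1: O, bond orders sum to 1 (valence 2) → 1 H
  atom 2: C, bond orders sum to 4 (valence 4) → 0 H
  atom 3: C, bond orders sum to 4 (valence 4) → 0 H
  atom 4: O, bond orders sum to 1 (valence 2) → 1 H
  atom 5: C, bond orders sum to 3 (valence 4) → 1 H
  atom 6: C, bond orders sum to 3 (valence 4) → 1 H
  atom 7: C, bond orders sum to 3 (valence 4) → 1 H
  atom 8: C, bond orders sum to 4 (valence 4) → 0 H
  atom 9: O, bond orders sum to 2 (valence 2) → 0 H
  atom 10: C, bond orders sum to 1 (valence 4) → 3 H
Totals → C:7, H:8, O:3.
In Hill order: C7H8O3.

C7H8O3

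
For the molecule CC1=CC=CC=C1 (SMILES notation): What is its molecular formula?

Walk through each heavy atom and fill implicit hydrogens from standard valence (C 4, N 3, O 2, S 2, halogen 1):
  atom 1: C, bond orders sum to 1 (valence 4) → 3 H
  atom 2: C, bond orders sum to 4 (valence 4) → 0 H
  atom 3: C, bond orders sum to 3 (valence 4) → 1 H
  atom 4: C, bond orders sum to 3 (valence 4) → 1 H
  atom 5: C, bond orders sum to 3 (valence 4) → 1 H
  atom 6: C, bond orders sum to 3 (valence 4) → 1 H
  atom 7: C, bond orders sum to 3 (valence 4) → 1 H
Totals → C:7, H:8.
In Hill order: C7H8.

C7H8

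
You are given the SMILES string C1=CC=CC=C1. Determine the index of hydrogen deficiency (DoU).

4

Degree of unsaturation = (number of rings) + (number of π bonds).
Ring closures in the SMILES: 1.
π bonds: 3 double bonds (each 1 DoU) → 3 DoU from unsaturation.
Total DoU = 1 + 3 = 4.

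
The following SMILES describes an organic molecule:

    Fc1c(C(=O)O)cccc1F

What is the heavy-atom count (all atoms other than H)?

11

Every atom symbol written in the SMILES (organic subset) is one heavy atom; implicit H are not written.
Heavy atoms by element → C:7, F:2, O:2.
Total: 11.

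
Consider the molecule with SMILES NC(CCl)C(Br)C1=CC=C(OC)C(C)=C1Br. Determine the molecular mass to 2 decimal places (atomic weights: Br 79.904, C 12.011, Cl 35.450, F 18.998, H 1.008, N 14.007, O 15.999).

371.50 g/mol

First, the molecular formula is C11H14Br2ClNO (counting implicit H from valence).
  Br: 2 × 79.904 = 159.808
  C: 11 × 12.011 = 132.121
  Cl: 1 × 35.450 = 35.450
  H: 14 × 1.008 = 14.112
  N: 1 × 14.007 = 14.007
  O: 1 × 15.999 = 15.999
Sum: 2×79.904 + 11×12.011 + 1×35.450 + 14×1.008 + 1×14.007 + 1×15.999 = 371.497 → 371.50 g/mol.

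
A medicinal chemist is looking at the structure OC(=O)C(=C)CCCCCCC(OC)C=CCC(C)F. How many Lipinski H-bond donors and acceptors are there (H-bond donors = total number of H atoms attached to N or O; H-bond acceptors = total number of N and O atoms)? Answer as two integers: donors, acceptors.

Donors: find every N or O and count the H atoms it carries.
  atom 1 (O): bond orders sum to 1 → 1 H
  atom 3 (O): bond orders sum to 2 → 0 H
  atom 13 (O): bond orders sum to 2 → 0 H
Lipinski HBD = 1.
Acceptors: N atoms = 0, O atoms = 3 → HBA = 3.

1, 3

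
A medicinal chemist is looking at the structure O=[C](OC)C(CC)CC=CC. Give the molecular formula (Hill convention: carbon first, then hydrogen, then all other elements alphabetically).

Walk through each heavy atom and fill implicit hydrogens from standard valence (C 4, N 3, O 2, S 2, halogen 1):
  atom 1: O, bond orders sum to 2 (valence 2) → 0 H
  atom 2: C with explicit H count 0
  atom 3: O, bond orders sum to 2 (valence 2) → 0 H
  atom 4: C, bond orders sum to 1 (valence 4) → 3 H
  atom 5: C, bond orders sum to 3 (valence 4) → 1 H
  atom 6: C, bond orders sum to 2 (valence 4) → 2 H
  atom 7: C, bond orders sum to 1 (valence 4) → 3 H
  atom 8: C, bond orders sum to 2 (valence 4) → 2 H
  atom 9: C, bond orders sum to 3 (valence 4) → 1 H
  atom 10: C, bond orders sum to 3 (valence 4) → 1 H
  atom 11: C, bond orders sum to 1 (valence 4) → 3 H
Totals → C:9, H:16, O:2.
In Hill order: C9H16O2.

C9H16O2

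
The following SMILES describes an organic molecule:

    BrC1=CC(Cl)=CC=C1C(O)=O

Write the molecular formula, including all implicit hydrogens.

Walk through each heavy atom and fill implicit hydrogens from standard valence (C 4, N 3, O 2, S 2, halogen 1):
  atom 1: Br (halogen, monovalent) → 0 H
  atom 2: C, bond orders sum to 4 (valence 4) → 0 H
  atom 3: C, bond orders sum to 3 (valence 4) → 1 H
  atom 4: C, bond orders sum to 4 (valence 4) → 0 H
  atom 5: Cl (halogen, monovalent) → 0 H
  atom 6: C, bond orders sum to 3 (valence 4) → 1 H
  atom 7: C, bond orders sum to 3 (valence 4) → 1 H
  atom 8: C, bond orders sum to 4 (valence 4) → 0 H
  atom 9: C, bond orders sum to 4 (valence 4) → 0 H
  atom 10: O, bond orders sum to 1 (valence 2) → 1 H
  atom 11: O, bond orders sum to 2 (valence 2) → 0 H
Totals → C:7, H:4, Br:1, Cl:1, O:2.
In Hill order: C7H4BrClO2.

C7H4BrClO2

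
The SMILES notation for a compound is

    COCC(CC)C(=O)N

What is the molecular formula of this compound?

Walk through each heavy atom and fill implicit hydrogens from standard valence (C 4, N 3, O 2, S 2, halogen 1):
  atom 1: C, bond orders sum to 1 (valence 4) → 3 H
  atom 2: O, bond orders sum to 2 (valence 2) → 0 H
  atom 3: C, bond orders sum to 2 (valence 4) → 2 H
  atom 4: C, bond orders sum to 3 (valence 4) → 1 H
  atom 5: C, bond orders sum to 2 (valence 4) → 2 H
  atom 6: C, bond orders sum to 1 (valence 4) → 3 H
  atom 7: C, bond orders sum to 4 (valence 4) → 0 H
  atom 8: O, bond orders sum to 2 (valence 2) → 0 H
  atom 9: N, bond orders sum to 1 (valence 3) → 2 H
Totals → C:6, H:13, N:1, O:2.
In Hill order: C6H13NO2.

C6H13NO2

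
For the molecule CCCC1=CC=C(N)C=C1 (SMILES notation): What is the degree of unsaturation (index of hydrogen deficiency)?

Degree of unsaturation = (number of rings) + (number of π bonds).
Ring closures in the SMILES: 1.
π bonds: 3 double bonds (each 1 DoU) → 3 DoU from unsaturation.
Total DoU = 1 + 3 = 4.

4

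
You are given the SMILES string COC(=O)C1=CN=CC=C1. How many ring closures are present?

In SMILES, each pair of matching ring-closure digits denotes one ring-closing bond; the number of such bonds equals the number of independent rings.
Ring-closure bonds here: 1.

1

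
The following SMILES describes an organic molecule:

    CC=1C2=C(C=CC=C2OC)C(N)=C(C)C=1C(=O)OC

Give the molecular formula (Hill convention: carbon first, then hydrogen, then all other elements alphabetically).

C15H17NO3

Walk through each heavy atom and fill implicit hydrogens from standard valence (C 4, N 3, O 2, S 2, halogen 1):
  atom 1: C, bond orders sum to 1 (valence 4) → 3 H
  atom 2: C, bond orders sum to 4 (valence 4) → 0 H
  atom 3: C, bond orders sum to 4 (valence 4) → 0 H
  atom 4: C, bond orders sum to 4 (valence 4) → 0 H
  atom 5: C, bond orders sum to 3 (valence 4) → 1 H
  atom 6: C, bond orders sum to 3 (valence 4) → 1 H
  atom 7: C, bond orders sum to 3 (valence 4) → 1 H
  atom 8: C, bond orders sum to 4 (valence 4) → 0 H
  atom 9: O, bond orders sum to 2 (valence 2) → 0 H
  atom 10: C, bond orders sum to 1 (valence 4) → 3 H
  atom 11: C, bond orders sum to 4 (valence 4) → 0 H
  atom 12: N, bond orders sum to 1 (valence 3) → 2 H
  atom 13: C, bond orders sum to 4 (valence 4) → 0 H
  atom 14: C, bond orders sum to 1 (valence 4) → 3 H
  atom 15: C, bond orders sum to 4 (valence 4) → 0 H
  atom 16: C, bond orders sum to 4 (valence 4) → 0 H
  atom 17: O, bond orders sum to 2 (valence 2) → 0 H
  atom 18: O, bond orders sum to 2 (valence 2) → 0 H
  atom 19: C, bond orders sum to 1 (valence 4) → 3 H
Totals → C:15, H:17, N:1, O:3.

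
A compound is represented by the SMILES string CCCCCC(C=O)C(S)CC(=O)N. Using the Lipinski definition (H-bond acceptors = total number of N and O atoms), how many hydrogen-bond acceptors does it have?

N atoms: 1; O atoms: 2.
Lipinski HBA = 1 + 2 = 3.

3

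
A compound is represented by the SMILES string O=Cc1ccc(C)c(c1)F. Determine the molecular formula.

Walk through each heavy atom and fill implicit hydrogens from standard valence (C 4, N 3, O 2, S 2, halogen 1); for lowercase aromatic atoms, an aromatic c carries 1 H when it has two neighbours and 0 H with three, and aromatic n carries 0 H:
  atom 1: O, bond orders sum to 2 (valence 2) → 0 H
  atom 2: C, bond orders sum to 3 (valence 4) → 1 H
  atom 3: aromatic c, 3 neighbours → 0 H
  atom 4: aromatic c, 2 neighbours → 1 H
  atom 5: aromatic c, 2 neighbours → 1 H
  atom 6: aromatic c, 3 neighbours → 0 H
  atom 7: C, bond orders sum to 1 (valence 4) → 3 H
  atom 8: aromatic c, 3 neighbours → 0 H
  atom 9: aromatic c, 2 neighbours → 1 H
  atom 10: F (halogen, monovalent) → 0 H
Totals → C:8, H:7, F:1, O:1.
In Hill order: C8H7FO.

C8H7FO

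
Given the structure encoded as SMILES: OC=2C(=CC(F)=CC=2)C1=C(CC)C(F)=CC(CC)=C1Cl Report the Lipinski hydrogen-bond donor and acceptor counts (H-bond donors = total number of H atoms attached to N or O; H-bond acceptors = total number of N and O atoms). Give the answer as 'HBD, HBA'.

1, 1

Donors: find every N or O and count the H atoms it carries.
  atom 1 (O): bond orders sum to 1 → 1 H
Lipinski HBD = 1.
Acceptors: N atoms = 0, O atoms = 1 → HBA = 1.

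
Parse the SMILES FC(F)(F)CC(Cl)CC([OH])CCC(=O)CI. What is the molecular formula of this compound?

C9H13ClF3IO2

Walk through each heavy atom and fill implicit hydrogens from standard valence (C 4, N 3, O 2, S 2, halogen 1):
  atom 1: F (halogen, monovalent) → 0 H
  atom 2: C, bond orders sum to 4 (valence 4) → 0 H
  atom 3: F (halogen, monovalent) → 0 H
  atom 4: F (halogen, monovalent) → 0 H
  atom 5: C, bond orders sum to 2 (valence 4) → 2 H
  atom 6: C, bond orders sum to 3 (valence 4) → 1 H
  atom 7: Cl (halogen, monovalent) → 0 H
  atom 8: C, bond orders sum to 2 (valence 4) → 2 H
  atom 9: C, bond orders sum to 3 (valence 4) → 1 H
  atom 10: O with explicit H count 1
  atom 11: C, bond orders sum to 2 (valence 4) → 2 H
  atom 12: C, bond orders sum to 2 (valence 4) → 2 H
  atom 13: C, bond orders sum to 4 (valence 4) → 0 H
  atom 14: O, bond orders sum to 2 (valence 2) → 0 H
  atom 15: C, bond orders sum to 2 (valence 4) → 2 H
  atom 16: I (halogen, monovalent) → 0 H
Totals → C:9, H:13, Cl:1, F:3, I:1, O:2.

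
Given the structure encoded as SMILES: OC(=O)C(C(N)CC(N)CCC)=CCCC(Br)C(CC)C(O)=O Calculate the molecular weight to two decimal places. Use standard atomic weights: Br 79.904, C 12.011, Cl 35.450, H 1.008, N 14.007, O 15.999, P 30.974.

393.32 g/mol

First, the molecular formula is C16H29BrN2O4 (counting implicit H from valence).
  Br: 1 × 79.904 = 79.904
  C: 16 × 12.011 = 192.176
  H: 29 × 1.008 = 29.232
  N: 2 × 14.007 = 28.014
  O: 4 × 15.999 = 63.996
Sum: 1×79.904 + 16×12.011 + 29×1.008 + 2×14.007 + 4×15.999 = 393.322 → 393.32 g/mol.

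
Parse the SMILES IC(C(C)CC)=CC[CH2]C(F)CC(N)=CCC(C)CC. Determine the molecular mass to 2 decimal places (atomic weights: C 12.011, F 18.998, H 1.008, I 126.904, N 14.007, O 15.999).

395.34 g/mol

First, the molecular formula is C17H31FIN (counting implicit H from valence).
  C: 17 × 12.011 = 204.187
  F: 1 × 18.998 = 18.998
  H: 31 × 1.008 = 31.248
  I: 1 × 126.904 = 126.904
  N: 1 × 14.007 = 14.007
Sum: 17×12.011 + 1×18.998 + 31×1.008 + 1×126.904 + 1×14.007 = 395.344 → 395.34 g/mol.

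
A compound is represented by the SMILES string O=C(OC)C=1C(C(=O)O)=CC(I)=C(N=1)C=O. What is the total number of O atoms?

Scan the SMILES for O atoms (remember two-letter symbols like Cl and Br are single atoms).
Oxygen count: 5.

5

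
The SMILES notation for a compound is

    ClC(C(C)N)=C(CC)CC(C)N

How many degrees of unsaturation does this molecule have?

1

Molecular formula: C9H19ClN2.
DoU = (2C + 2 + N − H − X) / 2, where X is the halogen count and O/S are ignored.
    = (2·9 + 2 + 2 − 19 − 1) / 2 = 2 / 2 = 1.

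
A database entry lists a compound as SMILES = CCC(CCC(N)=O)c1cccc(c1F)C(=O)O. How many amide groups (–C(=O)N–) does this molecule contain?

1

The amide motif appears at heavy-atom position 6 in the SMILES.
Other groups present: 1 carboxylic acid.
Amide count: 1.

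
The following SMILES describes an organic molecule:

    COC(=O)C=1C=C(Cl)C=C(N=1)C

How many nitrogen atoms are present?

Scan the SMILES for N atoms (remember two-letter symbols like Cl and Br are single atoms).
Nitrogen count: 1.

1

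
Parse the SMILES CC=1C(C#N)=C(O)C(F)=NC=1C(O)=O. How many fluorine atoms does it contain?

1

Scan the SMILES for F atoms (remember two-letter symbols like Cl and Br are single atoms).
Fluorine count: 1.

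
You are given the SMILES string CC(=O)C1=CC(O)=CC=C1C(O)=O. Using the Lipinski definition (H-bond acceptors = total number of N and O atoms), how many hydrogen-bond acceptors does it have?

N atoms: 0; O atoms: 4.
Lipinski HBA = 0 + 4 = 4.

4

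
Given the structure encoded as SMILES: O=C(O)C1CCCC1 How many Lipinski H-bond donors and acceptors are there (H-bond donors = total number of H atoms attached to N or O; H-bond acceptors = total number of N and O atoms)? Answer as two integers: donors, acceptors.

Donors: find every N or O and count the H atoms it carries.
  atom 1 (O): bond orders sum to 2 → 0 H
  atom 3 (O): bond orders sum to 1 → 1 H
Lipinski HBD = 1.
Acceptors: N atoms = 0, O atoms = 2 → HBA = 2.

1, 2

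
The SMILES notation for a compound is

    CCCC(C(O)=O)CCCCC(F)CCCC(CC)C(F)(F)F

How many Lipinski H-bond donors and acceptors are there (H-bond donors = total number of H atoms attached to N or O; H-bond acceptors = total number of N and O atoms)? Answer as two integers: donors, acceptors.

1, 2

Donors: find every N or O and count the H atoms it carries.
  atom 6 (O): bond orders sum to 1 → 1 H
  atom 7 (O): bond orders sum to 2 → 0 H
Lipinski HBD = 1.
Acceptors: N atoms = 0, O atoms = 2 → HBA = 2.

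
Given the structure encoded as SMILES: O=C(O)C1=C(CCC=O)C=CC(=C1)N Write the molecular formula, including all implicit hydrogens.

C10H11NO3

Walk through each heavy atom and fill implicit hydrogens from standard valence (C 4, N 3, O 2, S 2, halogen 1):
  atom 1: O, bond orders sum to 2 (valence 2) → 0 H
  atom 2: C, bond orders sum to 4 (valence 4) → 0 H
  atom 3: O, bond orders sum to 1 (valence 2) → 1 H
  atom 4: C, bond orders sum to 4 (valence 4) → 0 H
  atom 5: C, bond orders sum to 4 (valence 4) → 0 H
  atom 6: C, bond orders sum to 2 (valence 4) → 2 H
  atom 7: C, bond orders sum to 2 (valence 4) → 2 H
  atom 8: C, bond orders sum to 3 (valence 4) → 1 H
  atom 9: O, bond orders sum to 2 (valence 2) → 0 H
  atom 10: C, bond orders sum to 3 (valence 4) → 1 H
  atom 11: C, bond orders sum to 3 (valence 4) → 1 H
  atom 12: C, bond orders sum to 4 (valence 4) → 0 H
  atom 13: C, bond orders sum to 3 (valence 4) → 1 H
  atom 14: N, bond orders sum to 1 (valence 3) → 2 H
Totals → C:10, H:11, N:1, O:3.
In Hill order: C10H11NO3.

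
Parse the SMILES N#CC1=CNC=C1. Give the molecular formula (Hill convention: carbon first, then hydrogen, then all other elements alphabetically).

C5H4N2

Walk through each heavy atom and fill implicit hydrogens from standard valence (C 4, N 3, O 2, S 2, halogen 1):
  atom 1: N, bond orders sum to 3 (valence 3) → 0 H
  atom 2: C, bond orders sum to 4 (valence 4) → 0 H
  atom 3: C, bond orders sum to 4 (valence 4) → 0 H
  atom 4: C, bond orders sum to 3 (valence 4) → 1 H
  atom 5: N, bond orders sum to 2 (valence 3) → 1 H
  atom 6: C, bond orders sum to 3 (valence 4) → 1 H
  atom 7: C, bond orders sum to 3 (valence 4) → 1 H
Totals → C:5, H:4, N:2.
In Hill order: C5H4N2.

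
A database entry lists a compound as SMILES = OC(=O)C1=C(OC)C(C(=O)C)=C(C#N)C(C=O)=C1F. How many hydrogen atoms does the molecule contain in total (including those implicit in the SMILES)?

Walk through each heavy atom and fill implicit hydrogens from standard valence (C 4, N 3, O 2, S 2, halogen 1):
  atom 1: O, bond orders sum to 1 (valence 2) → 1 H
  atom 2: C, bond orders sum to 4 (valence 4) → 0 H
  atom 3: O, bond orders sum to 2 (valence 2) → 0 H
  atom 4: C, bond orders sum to 4 (valence 4) → 0 H
  atom 5: C, bond orders sum to 4 (valence 4) → 0 H
  atom 6: O, bond orders sum to 2 (valence 2) → 0 H
  atom 7: C, bond orders sum to 1 (valence 4) → 3 H
  atom 8: C, bond orders sum to 4 (valence 4) → 0 H
  atom 9: C, bond orders sum to 4 (valence 4) → 0 H
  atom 10: O, bond orders sum to 2 (valence 2) → 0 H
  atom 11: C, bond orders sum to 1 (valence 4) → 3 H
  atom 12: C, bond orders sum to 4 (valence 4) → 0 H
  atom 13: C, bond orders sum to 4 (valence 4) → 0 H
  atom 14: N, bond orders sum to 3 (valence 3) → 0 H
  atom 15: C, bond orders sum to 4 (valence 4) → 0 H
  atom 16: C, bond orders sum to 3 (valence 4) → 1 H
  atom 17: O, bond orders sum to 2 (valence 2) → 0 H
  atom 18: C, bond orders sum to 4 (valence 4) → 0 H
  atom 19: F (halogen, monovalent) → 0 H
Total hydrogens: 8.

8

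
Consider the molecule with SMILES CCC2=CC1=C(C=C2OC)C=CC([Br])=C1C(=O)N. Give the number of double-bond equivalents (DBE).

8

Degree of unsaturation = (number of rings) + (number of π bonds).
Ring closures in the SMILES: 2.
π bonds: 6 double bonds (each 1 DoU) → 6 DoU from unsaturation.
Total DoU = 2 + 6 = 8.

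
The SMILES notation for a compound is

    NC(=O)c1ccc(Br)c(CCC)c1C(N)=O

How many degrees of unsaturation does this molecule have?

6

Molecular formula: C11H13BrN2O2.
DoU = (2C + 2 + N − H − X) / 2, where X is the halogen count and O/S are ignored.
    = (2·11 + 2 + 2 − 13 − 1) / 2 = 12 / 2 = 6.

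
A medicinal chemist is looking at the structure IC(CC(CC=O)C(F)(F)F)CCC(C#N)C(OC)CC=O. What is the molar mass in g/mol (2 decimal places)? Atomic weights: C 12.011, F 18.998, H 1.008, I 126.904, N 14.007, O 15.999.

First, the molecular formula is C14H19F3INO3 (counting implicit H from valence).
  C: 14 × 12.011 = 168.154
  F: 3 × 18.998 = 56.994
  H: 19 × 1.008 = 19.152
  I: 1 × 126.904 = 126.904
  N: 1 × 14.007 = 14.007
  O: 3 × 15.999 = 47.997
Sum: 14×12.011 + 3×18.998 + 19×1.008 + 1×126.904 + 1×14.007 + 3×15.999 = 433.208 → 433.21 g/mol.

433.21 g/mol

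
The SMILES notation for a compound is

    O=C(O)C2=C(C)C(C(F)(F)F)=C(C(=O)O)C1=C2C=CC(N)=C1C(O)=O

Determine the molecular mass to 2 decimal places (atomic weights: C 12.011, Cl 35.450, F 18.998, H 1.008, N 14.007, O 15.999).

357.24 g/mol

First, the molecular formula is C15H10F3NO6 (counting implicit H from valence).
  C: 15 × 12.011 = 180.165
  F: 3 × 18.998 = 56.994
  H: 10 × 1.008 = 10.080
  N: 1 × 14.007 = 14.007
  O: 6 × 15.999 = 95.994
Sum: 15×12.011 + 3×18.998 + 10×1.008 + 1×14.007 + 6×15.999 = 357.240 → 357.24 g/mol.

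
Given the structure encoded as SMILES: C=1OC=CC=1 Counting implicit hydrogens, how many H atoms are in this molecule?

Walk through each heavy atom and fill implicit hydrogens from standard valence (C 4, N 3, O 2, S 2, halogen 1):
  atom 1: C, bond orders sum to 3 (valence 4) → 1 H
  atom 2: O, bond orders sum to 2 (valence 2) → 0 H
  atom 3: C, bond orders sum to 3 (valence 4) → 1 H
  atom 4: C, bond orders sum to 3 (valence 4) → 1 H
  atom 5: C, bond orders sum to 3 (valence 4) → 1 H
Total hydrogens: 4.

4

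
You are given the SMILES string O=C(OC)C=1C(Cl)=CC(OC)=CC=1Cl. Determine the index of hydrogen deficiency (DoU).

5

Degree of unsaturation = (number of rings) + (number of π bonds).
Ring closures in the SMILES: 1.
π bonds: 4 double bonds (each 1 DoU) → 4 DoU from unsaturation.
Total DoU = 1 + 4 = 5.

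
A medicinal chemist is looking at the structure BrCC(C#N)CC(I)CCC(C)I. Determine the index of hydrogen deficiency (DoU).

Degree of unsaturation = (number of rings) + (number of π bonds).
Ring closures in the SMILES: 0.
π bonds: 1 triple bond (each 2 DoU) → 2 DoU from unsaturation.
Total DoU = 0 + 2 = 2.

2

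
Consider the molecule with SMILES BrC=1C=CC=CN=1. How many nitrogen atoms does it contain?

1

Scan the SMILES for N atoms (remember two-letter symbols like Cl and Br are single atoms).
Nitrogen count: 1.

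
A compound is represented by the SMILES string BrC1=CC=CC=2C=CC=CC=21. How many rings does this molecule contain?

In SMILES, each pair of matching ring-closure digits denotes one ring-closing bond; the number of such bonds equals the number of independent rings.
Ring-closure bonds here: 2.

2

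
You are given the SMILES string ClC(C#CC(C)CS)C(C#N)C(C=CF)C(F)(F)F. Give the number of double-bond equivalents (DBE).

Molecular formula: C12H12ClF4NS.
DoU = (2C + 2 + N − H − X) / 2, where X is the halogen count and O/S are ignored.
    = (2·12 + 2 + 1 − 12 − 5) / 2 = 10 / 2 = 5.

5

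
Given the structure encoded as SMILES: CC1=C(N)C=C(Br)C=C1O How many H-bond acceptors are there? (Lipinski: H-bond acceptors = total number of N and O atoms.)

N atoms: 1; O atoms: 1.
Lipinski HBA = 1 + 1 = 2.

2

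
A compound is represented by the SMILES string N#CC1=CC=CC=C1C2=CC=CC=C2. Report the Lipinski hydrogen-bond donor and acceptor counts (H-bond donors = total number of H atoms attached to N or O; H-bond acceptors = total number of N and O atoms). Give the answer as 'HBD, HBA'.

0, 1

Donors: find every N or O and count the H atoms it carries.
  atom 1 (N): bond orders sum to 3 → 0 H
Lipinski HBD = 0.
Acceptors: N atoms = 1, O atoms = 0 → HBA = 1.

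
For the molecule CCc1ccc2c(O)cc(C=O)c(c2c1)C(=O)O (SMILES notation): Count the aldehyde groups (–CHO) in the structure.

The aldehyde motif appears at heavy-atom position 11 in the SMILES.
Other groups present: 1 carboxylic acid, 1 hydroxyl.
Aldehyde count: 1.

1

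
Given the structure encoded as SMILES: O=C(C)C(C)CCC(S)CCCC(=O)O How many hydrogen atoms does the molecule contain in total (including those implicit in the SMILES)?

Walk through each heavy atom and fill implicit hydrogens from standard valence (C 4, N 3, O 2, S 2, halogen 1):
  atom 1: O, bond orders sum to 2 (valence 2) → 0 H
  atom 2: C, bond orders sum to 4 (valence 4) → 0 H
  atom 3: C, bond orders sum to 1 (valence 4) → 3 H
  atom 4: C, bond orders sum to 3 (valence 4) → 1 H
  atom 5: C, bond orders sum to 1 (valence 4) → 3 H
  atom 6: C, bond orders sum to 2 (valence 4) → 2 H
  atom 7: C, bond orders sum to 2 (valence 4) → 2 H
  atom 8: C, bond orders sum to 3 (valence 4) → 1 H
  atom 9: S, bond orders sum to 1 (valence 2) → 1 H
  atom 10: C, bond orders sum to 2 (valence 4) → 2 H
  atom 11: C, bond orders sum to 2 (valence 4) → 2 H
  atom 12: C, bond orders sum to 2 (valence 4) → 2 H
  atom 13: C, bond orders sum to 4 (valence 4) → 0 H
  atom 14: O, bond orders sum to 2 (valence 2) → 0 H
  atom 15: O, bond orders sum to 1 (valence 2) → 1 H
Total hydrogens: 20.

20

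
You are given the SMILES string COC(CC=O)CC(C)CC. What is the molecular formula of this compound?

Walk through each heavy atom and fill implicit hydrogens from standard valence (C 4, N 3, O 2, S 2, halogen 1):
  atom 1: C, bond orders sum to 1 (valence 4) → 3 H
  atom 2: O, bond orders sum to 2 (valence 2) → 0 H
  atom 3: C, bond orders sum to 3 (valence 4) → 1 H
  atom 4: C, bond orders sum to 2 (valence 4) → 2 H
  atom 5: C, bond orders sum to 3 (valence 4) → 1 H
  atom 6: O, bond orders sum to 2 (valence 2) → 0 H
  atom 7: C, bond orders sum to 2 (valence 4) → 2 H
  atom 8: C, bond orders sum to 3 (valence 4) → 1 H
  atom 9: C, bond orders sum to 1 (valence 4) → 3 H
  atom 10: C, bond orders sum to 2 (valence 4) → 2 H
  atom 11: C, bond orders sum to 1 (valence 4) → 3 H
Totals → C:9, H:18, O:2.
In Hill order: C9H18O2.

C9H18O2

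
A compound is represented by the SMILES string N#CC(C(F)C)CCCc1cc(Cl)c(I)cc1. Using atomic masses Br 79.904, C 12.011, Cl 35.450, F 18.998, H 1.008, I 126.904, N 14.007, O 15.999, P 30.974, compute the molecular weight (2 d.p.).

First, the molecular formula is C13H14ClFIN (counting implicit H from valence).
  C: 13 × 12.011 = 156.143
  Cl: 1 × 35.450 = 35.450
  F: 1 × 18.998 = 18.998
  H: 14 × 1.008 = 14.112
  I: 1 × 126.904 = 126.904
  N: 1 × 14.007 = 14.007
Sum: 13×12.011 + 1×35.450 + 1×18.998 + 14×1.008 + 1×126.904 + 1×14.007 = 365.614 → 365.61 g/mol.

365.61 g/mol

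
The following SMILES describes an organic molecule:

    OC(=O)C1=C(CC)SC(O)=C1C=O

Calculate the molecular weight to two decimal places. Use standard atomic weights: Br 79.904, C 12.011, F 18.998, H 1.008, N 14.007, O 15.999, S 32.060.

First, the molecular formula is C8H8O4S (counting implicit H from valence).
  C: 8 × 12.011 = 96.088
  H: 8 × 1.008 = 8.064
  O: 4 × 15.999 = 63.996
  S: 1 × 32.060 = 32.060
Sum: 8×12.011 + 8×1.008 + 4×15.999 + 1×32.060 = 200.208 → 200.21 g/mol.

200.21 g/mol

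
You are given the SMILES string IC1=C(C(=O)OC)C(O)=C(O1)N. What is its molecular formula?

Walk through each heavy atom and fill implicit hydrogens from standard valence (C 4, N 3, O 2, S 2, halogen 1):
  atom 1: I (halogen, monovalent) → 0 H
  atom 2: C, bond orders sum to 4 (valence 4) → 0 H
  atom 3: C, bond orders sum to 4 (valence 4) → 0 H
  atom 4: C, bond orders sum to 4 (valence 4) → 0 H
  atom 5: O, bond orders sum to 2 (valence 2) → 0 H
  atom 6: O, bond orders sum to 2 (valence 2) → 0 H
  atom 7: C, bond orders sum to 1 (valence 4) → 3 H
  atom 8: C, bond orders sum to 4 (valence 4) → 0 H
  atom 9: O, bond orders sum to 1 (valence 2) → 1 H
  atom 10: C, bond orders sum to 4 (valence 4) → 0 H
  atom 11: O, bond orders sum to 2 (valence 2) → 0 H
  atom 12: N, bond orders sum to 1 (valence 3) → 2 H
Totals → C:6, H:6, I:1, N:1, O:4.
In Hill order: C6H6INO4.

C6H6INO4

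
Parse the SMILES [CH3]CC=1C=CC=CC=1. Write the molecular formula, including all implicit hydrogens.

C8H10

Walk through each heavy atom and fill implicit hydrogens from standard valence (C 4, N 3, O 2, S 2, halogen 1):
  atom 1: C with explicit H count 3
  atom 2: C, bond orders sum to 2 (valence 4) → 2 H
  atom 3: C, bond orders sum to 4 (valence 4) → 0 H
  atom 4: C, bond orders sum to 3 (valence 4) → 1 H
  atom 5: C, bond orders sum to 3 (valence 4) → 1 H
  atom 6: C, bond orders sum to 3 (valence 4) → 1 H
  atom 7: C, bond orders sum to 3 (valence 4) → 1 H
  atom 8: C, bond orders sum to 3 (valence 4) → 1 H
Totals → C:8, H:10.
In Hill order: C8H10.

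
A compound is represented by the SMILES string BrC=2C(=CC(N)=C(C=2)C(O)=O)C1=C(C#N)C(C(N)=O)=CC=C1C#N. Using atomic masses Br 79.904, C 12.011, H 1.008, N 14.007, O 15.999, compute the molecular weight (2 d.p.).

385.18 g/mol

First, the molecular formula is C16H9BrN4O3 (counting implicit H from valence).
  Br: 1 × 79.904 = 79.904
  C: 16 × 12.011 = 192.176
  H: 9 × 1.008 = 9.072
  N: 4 × 14.007 = 56.028
  O: 3 × 15.999 = 47.997
Sum: 1×79.904 + 16×12.011 + 9×1.008 + 4×14.007 + 3×15.999 = 385.177 → 385.18 g/mol.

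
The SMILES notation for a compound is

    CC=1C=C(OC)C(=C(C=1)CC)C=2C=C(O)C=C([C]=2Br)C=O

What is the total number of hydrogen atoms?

Walk through each heavy atom and fill implicit hydrogens from standard valence (C 4, N 3, O 2, S 2, halogen 1):
  atom 1: C, bond orders sum to 1 (valence 4) → 3 H
  atom 2: C, bond orders sum to 4 (valence 4) → 0 H
  atom 3: C, bond orders sum to 3 (valence 4) → 1 H
  atom 4: C, bond orders sum to 4 (valence 4) → 0 H
  atom 5: O, bond orders sum to 2 (valence 2) → 0 H
  atom 6: C, bond orders sum to 1 (valence 4) → 3 H
  atom 7: C, bond orders sum to 4 (valence 4) → 0 H
  atom 8: C, bond orders sum to 4 (valence 4) → 0 H
  atom 9: C, bond orders sum to 3 (valence 4) → 1 H
  atom 10: C, bond orders sum to 2 (valence 4) → 2 H
  atom 11: C, bond orders sum to 1 (valence 4) → 3 H
  atom 12: C, bond orders sum to 4 (valence 4) → 0 H
  atom 13: C, bond orders sum to 3 (valence 4) → 1 H
  atom 14: C, bond orders sum to 4 (valence 4) → 0 H
  atom 15: O, bond orders sum to 1 (valence 2) → 1 H
  atom 16: C, bond orders sum to 3 (valence 4) → 1 H
  atom 17: C, bond orders sum to 4 (valence 4) → 0 H
  atom 18: C with explicit H count 0
  atom 19: Br (halogen, monovalent) → 0 H
  atom 20: C, bond orders sum to 3 (valence 4) → 1 H
  atom 21: O, bond orders sum to 2 (valence 2) → 0 H
Total hydrogens: 17.

17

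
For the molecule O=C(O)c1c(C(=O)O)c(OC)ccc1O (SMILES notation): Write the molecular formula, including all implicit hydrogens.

C9H8O6

Walk through each heavy atom and fill implicit hydrogens from standard valence (C 4, N 3, O 2, S 2, halogen 1); for lowercase aromatic atoms, an aromatic c carries 1 H when it has two neighbours and 0 H with three, and aromatic n carries 0 H:
  atom 1: O, bond orders sum to 2 (valence 2) → 0 H
  atom 2: C, bond orders sum to 4 (valence 4) → 0 H
  atom 3: O, bond orders sum to 1 (valence 2) → 1 H
  atom 4: aromatic c, 3 neighbours → 0 H
  atom 5: aromatic c, 3 neighbours → 0 H
  atom 6: C, bond orders sum to 4 (valence 4) → 0 H
  atom 7: O, bond orders sum to 2 (valence 2) → 0 H
  atom 8: O, bond orders sum to 1 (valence 2) → 1 H
  atom 9: aromatic c, 3 neighbours → 0 H
  atom 10: O, bond orders sum to 2 (valence 2) → 0 H
  atom 11: C, bond orders sum to 1 (valence 4) → 3 H
  atom 12: aromatic c, 2 neighbours → 1 H
  atom 13: aromatic c, 2 neighbours → 1 H
  atom 14: aromatic c, 3 neighbours → 0 H
  atom 15: O, bond orders sum to 1 (valence 2) → 1 H
Totals → C:9, H:8, O:6.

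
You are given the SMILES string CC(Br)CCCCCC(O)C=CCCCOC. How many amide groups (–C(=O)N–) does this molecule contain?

Scan the SMILES for the amide motif — none present.
Groups that are present: 1 alkene, 1 ether, 1 hydroxyl.

0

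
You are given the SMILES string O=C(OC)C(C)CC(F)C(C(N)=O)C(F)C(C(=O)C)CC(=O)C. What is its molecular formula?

Walk through each heavy atom and fill implicit hydrogens from standard valence (C 4, N 3, O 2, S 2, halogen 1):
  atom 1: O, bond orders sum to 2 (valence 2) → 0 H
  atom 2: C, bond orders sum to 4 (valence 4) → 0 H
  atom 3: O, bond orders sum to 2 (valence 2) → 0 H
  atom 4: C, bond orders sum to 1 (valence 4) → 3 H
  atom 5: C, bond orders sum to 3 (valence 4) → 1 H
  atom 6: C, bond orders sum to 1 (valence 4) → 3 H
  atom 7: C, bond orders sum to 2 (valence 4) → 2 H
  atom 8: C, bond orders sum to 3 (valence 4) → 1 H
  atom 9: F (halogen, monovalent) → 0 H
  atom 10: C, bond orders sum to 3 (valence 4) → 1 H
  atom 11: C, bond orders sum to 4 (valence 4) → 0 H
  atom 12: N, bond orders sum to 1 (valence 3) → 2 H
  atom 13: O, bond orders sum to 2 (valence 2) → 0 H
  atom 14: C, bond orders sum to 3 (valence 4) → 1 H
  atom 15: F (halogen, monovalent) → 0 H
  atom 16: C, bond orders sum to 3 (valence 4) → 1 H
  atom 17: C, bond orders sum to 4 (valence 4) → 0 H
  atom 18: O, bond orders sum to 2 (valence 2) → 0 H
  atom 19: C, bond orders sum to 1 (valence 4) → 3 H
  atom 20: C, bond orders sum to 2 (valence 4) → 2 H
  atom 21: C, bond orders sum to 4 (valence 4) → 0 H
  atom 22: O, bond orders sum to 2 (valence 2) → 0 H
  atom 23: C, bond orders sum to 1 (valence 4) → 3 H
Totals → C:15, H:23, F:2, N:1, O:5.
In Hill order: C15H23F2NO5.

C15H23F2NO5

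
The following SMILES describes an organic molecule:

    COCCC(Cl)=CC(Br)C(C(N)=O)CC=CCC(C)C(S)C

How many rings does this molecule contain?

0

In SMILES, each pair of matching ring-closure digits denotes one ring-closing bond; the number of such bonds equals the number of independent rings.
Ring-closure bonds here: 0.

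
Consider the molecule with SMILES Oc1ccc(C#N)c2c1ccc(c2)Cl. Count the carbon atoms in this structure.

Count every carbon token in the SMILES (each C, including those in ring-closure positions and inside branches).
Carbon count: 11.

11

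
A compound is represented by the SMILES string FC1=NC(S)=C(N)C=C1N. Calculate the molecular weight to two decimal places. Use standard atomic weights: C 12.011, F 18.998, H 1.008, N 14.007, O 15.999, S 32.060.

159.18 g/mol

First, the molecular formula is C5H6FN3S (counting implicit H from valence).
  C: 5 × 12.011 = 60.055
  F: 1 × 18.998 = 18.998
  H: 6 × 1.008 = 6.048
  N: 3 × 14.007 = 42.021
  S: 1 × 32.060 = 32.060
Sum: 5×12.011 + 1×18.998 + 6×1.008 + 3×14.007 + 1×32.060 = 159.182 → 159.18 g/mol.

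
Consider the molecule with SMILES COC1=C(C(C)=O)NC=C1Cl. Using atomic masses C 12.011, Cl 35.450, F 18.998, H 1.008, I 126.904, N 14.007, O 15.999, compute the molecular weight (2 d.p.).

First, the molecular formula is C7H8ClNO2 (counting implicit H from valence).
  C: 7 × 12.011 = 84.077
  Cl: 1 × 35.450 = 35.450
  H: 8 × 1.008 = 8.064
  N: 1 × 14.007 = 14.007
  O: 2 × 15.999 = 31.998
Sum: 7×12.011 + 1×35.450 + 8×1.008 + 1×14.007 + 2×15.999 = 173.596 → 173.60 g/mol.

173.60 g/mol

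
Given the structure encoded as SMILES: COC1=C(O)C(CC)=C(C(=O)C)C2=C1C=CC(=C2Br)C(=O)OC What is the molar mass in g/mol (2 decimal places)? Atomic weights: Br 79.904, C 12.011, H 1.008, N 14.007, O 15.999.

381.22 g/mol

First, the molecular formula is C17H17BrO5 (counting implicit H from valence).
  Br: 1 × 79.904 = 79.904
  C: 17 × 12.011 = 204.187
  H: 17 × 1.008 = 17.136
  O: 5 × 15.999 = 79.995
Sum: 1×79.904 + 17×12.011 + 17×1.008 + 5×15.999 = 381.222 → 381.22 g/mol.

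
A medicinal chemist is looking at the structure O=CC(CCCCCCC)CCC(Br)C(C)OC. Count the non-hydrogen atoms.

18

Every atom symbol written in the SMILES (organic subset) is one heavy atom; implicit H are not written.
Heavy atoms by element → Br:1, C:15, O:2.
Total: 18.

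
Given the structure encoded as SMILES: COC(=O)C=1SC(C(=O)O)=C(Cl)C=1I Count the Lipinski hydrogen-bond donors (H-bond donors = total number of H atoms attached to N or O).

Donors: find every N or O and count the H atoms it carries.
  atom 2 (O): bond orders sum to 2 → 0 H
  atom 4 (O): bond orders sum to 2 → 0 H
  atom 9 (O): bond orders sum to 2 → 0 H
  atom 10 (O): bond orders sum to 1 → 1 H
Lipinski HBD = 1.

1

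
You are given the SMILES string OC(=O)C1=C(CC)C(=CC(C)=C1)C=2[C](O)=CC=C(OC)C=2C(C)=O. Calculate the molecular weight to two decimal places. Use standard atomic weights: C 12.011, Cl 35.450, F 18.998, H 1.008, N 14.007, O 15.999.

328.36 g/mol

First, the molecular formula is C19H20O5 (counting implicit H from valence).
  C: 19 × 12.011 = 228.209
  H: 20 × 1.008 = 20.160
  O: 5 × 15.999 = 79.995
Sum: 19×12.011 + 20×1.008 + 5×15.999 = 328.364 → 328.36 g/mol.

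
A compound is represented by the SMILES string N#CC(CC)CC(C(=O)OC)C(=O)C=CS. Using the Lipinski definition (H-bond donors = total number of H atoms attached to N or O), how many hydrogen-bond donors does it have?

Donors: find every N or O and count the H atoms it carries.
  atom 1 (N): bond orders sum to 3 → 0 H
  atom 9 (O): bond orders sum to 2 → 0 H
  atom 10 (O): bond orders sum to 2 → 0 H
  atom 13 (O): bond orders sum to 2 → 0 H
Lipinski HBD = 0.

0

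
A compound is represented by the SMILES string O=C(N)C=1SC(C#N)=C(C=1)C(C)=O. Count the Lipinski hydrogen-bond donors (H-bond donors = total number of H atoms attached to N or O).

2

Donors: find every N or O and count the H atoms it carries.
  atom 1 (O): bond orders sum to 2 → 0 H
  atom 3 (N): bond orders sum to 1 → 2 H
  atom 8 (N): bond orders sum to 3 → 0 H
  atom 13 (O): bond orders sum to 2 → 0 H
Lipinski HBD = 2.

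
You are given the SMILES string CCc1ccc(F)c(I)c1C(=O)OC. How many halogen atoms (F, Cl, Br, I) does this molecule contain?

Halogen atoms appear at heavy-atom positions 7, 9 (1×F, 1×I).
Other groups present: 1 ester.
Halogen count: 2.

2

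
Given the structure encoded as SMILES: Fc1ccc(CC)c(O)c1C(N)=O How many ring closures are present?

1

In SMILES, each pair of matching ring-closure digits denotes one ring-closing bond; the number of such bonds equals the number of independent rings.
Ring-closure bonds here: 1.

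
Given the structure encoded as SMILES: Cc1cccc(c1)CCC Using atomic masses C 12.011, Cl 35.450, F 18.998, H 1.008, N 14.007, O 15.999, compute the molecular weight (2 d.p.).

134.22 g/mol

First, the molecular formula is C10H14 (counting implicit H from valence).
  C: 10 × 12.011 = 120.110
  H: 14 × 1.008 = 14.112
Sum: 10×12.011 + 14×1.008 = 134.222 → 134.22 g/mol.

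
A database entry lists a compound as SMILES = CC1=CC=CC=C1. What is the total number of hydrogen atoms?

Walk through each heavy atom and fill implicit hydrogens from standard valence (C 4, N 3, O 2, S 2, halogen 1):
  atom 1: C, bond orders sum to 1 (valence 4) → 3 H
  atom 2: C, bond orders sum to 4 (valence 4) → 0 H
  atom 3: C, bond orders sum to 3 (valence 4) → 1 H
  atom 4: C, bond orders sum to 3 (valence 4) → 1 H
  atom 5: C, bond orders sum to 3 (valence 4) → 1 H
  atom 6: C, bond orders sum to 3 (valence 4) → 1 H
  atom 7: C, bond orders sum to 3 (valence 4) → 1 H
Total hydrogens: 8.

8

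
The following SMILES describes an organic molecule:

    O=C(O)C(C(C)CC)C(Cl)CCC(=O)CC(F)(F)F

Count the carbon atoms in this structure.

12

Count every carbon token in the SMILES (each C, including those in ring-closure positions and inside branches).
Carbon count: 12.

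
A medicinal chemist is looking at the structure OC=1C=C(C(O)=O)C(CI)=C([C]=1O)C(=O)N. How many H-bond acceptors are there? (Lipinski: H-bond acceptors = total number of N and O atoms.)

6

N atoms: 1; O atoms: 5.
Lipinski HBA = 1 + 5 = 6.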